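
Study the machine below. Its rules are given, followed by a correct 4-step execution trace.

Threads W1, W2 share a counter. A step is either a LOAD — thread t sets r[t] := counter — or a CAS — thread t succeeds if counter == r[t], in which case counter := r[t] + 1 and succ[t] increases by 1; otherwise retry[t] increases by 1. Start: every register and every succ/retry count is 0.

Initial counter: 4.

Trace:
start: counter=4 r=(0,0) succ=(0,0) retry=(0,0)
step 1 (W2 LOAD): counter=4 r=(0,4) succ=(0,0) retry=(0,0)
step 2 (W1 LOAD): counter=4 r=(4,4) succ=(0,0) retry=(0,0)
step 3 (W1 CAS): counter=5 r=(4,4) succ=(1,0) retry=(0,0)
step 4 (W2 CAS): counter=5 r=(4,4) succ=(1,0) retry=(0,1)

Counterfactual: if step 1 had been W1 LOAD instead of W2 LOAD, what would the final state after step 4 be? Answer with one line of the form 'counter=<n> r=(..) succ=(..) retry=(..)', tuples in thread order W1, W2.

counter=5 r=(4,0) succ=(1,0) retry=(0,1)

(re-executing from step 1 with the substitution; state before step 1: counter=4 r=(0,0) succ=(0,0) retry=(0,0))
step 1 (W1 LOAD): counter=4 r=(4,0) succ=(0,0) retry=(0,0)
step 2 (W1 LOAD): counter=4 r=(4,0) succ=(0,0) retry=(0,0)
step 3 (W1 CAS): counter=5 r=(4,0) succ=(1,0) retry=(0,0)
step 4 (W2 CAS): counter=5 r=(4,0) succ=(1,0) retry=(0,1)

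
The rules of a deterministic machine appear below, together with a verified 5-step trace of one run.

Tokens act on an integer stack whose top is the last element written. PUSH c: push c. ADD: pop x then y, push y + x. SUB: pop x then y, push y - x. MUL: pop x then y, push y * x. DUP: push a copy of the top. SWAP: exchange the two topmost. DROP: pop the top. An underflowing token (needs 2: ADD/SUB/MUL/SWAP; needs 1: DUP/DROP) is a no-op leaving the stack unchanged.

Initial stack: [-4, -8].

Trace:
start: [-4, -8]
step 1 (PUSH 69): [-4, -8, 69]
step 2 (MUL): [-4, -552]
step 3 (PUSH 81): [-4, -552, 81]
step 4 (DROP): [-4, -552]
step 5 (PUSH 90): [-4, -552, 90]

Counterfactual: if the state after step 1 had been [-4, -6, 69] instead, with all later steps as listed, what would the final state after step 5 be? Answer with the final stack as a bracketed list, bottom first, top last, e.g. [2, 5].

[-4, -414, 90]

state after step 1 := [-4, -6, 69]
step 2 (MUL): [-4, -414]
step 3 (PUSH 81): [-4, -414, 81]
step 4 (DROP): [-4, -414]
step 5 (PUSH 90): [-4, -414, 90]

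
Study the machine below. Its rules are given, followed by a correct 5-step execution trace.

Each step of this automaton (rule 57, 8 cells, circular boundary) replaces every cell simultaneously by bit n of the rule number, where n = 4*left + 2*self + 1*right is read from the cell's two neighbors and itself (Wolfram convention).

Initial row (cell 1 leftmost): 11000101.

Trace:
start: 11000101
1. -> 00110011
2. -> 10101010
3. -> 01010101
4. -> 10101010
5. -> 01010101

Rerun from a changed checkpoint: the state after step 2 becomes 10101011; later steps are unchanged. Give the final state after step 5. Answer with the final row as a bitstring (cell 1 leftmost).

state after step 2 := 10101011
3. -> 01010110
4. -> 00101101
5. -> 10011010

10011010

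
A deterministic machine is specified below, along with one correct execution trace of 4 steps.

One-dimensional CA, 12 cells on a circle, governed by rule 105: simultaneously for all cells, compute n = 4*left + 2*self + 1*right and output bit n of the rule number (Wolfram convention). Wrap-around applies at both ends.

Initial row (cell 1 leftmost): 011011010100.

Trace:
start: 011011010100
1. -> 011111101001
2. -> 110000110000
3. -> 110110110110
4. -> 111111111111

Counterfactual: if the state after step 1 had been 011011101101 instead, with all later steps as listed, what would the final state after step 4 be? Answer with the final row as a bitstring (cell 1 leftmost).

101010101010

state after step 1 := 011011101101
2. -> 111110111110
3. -> 100011100011
4. -> 101010101010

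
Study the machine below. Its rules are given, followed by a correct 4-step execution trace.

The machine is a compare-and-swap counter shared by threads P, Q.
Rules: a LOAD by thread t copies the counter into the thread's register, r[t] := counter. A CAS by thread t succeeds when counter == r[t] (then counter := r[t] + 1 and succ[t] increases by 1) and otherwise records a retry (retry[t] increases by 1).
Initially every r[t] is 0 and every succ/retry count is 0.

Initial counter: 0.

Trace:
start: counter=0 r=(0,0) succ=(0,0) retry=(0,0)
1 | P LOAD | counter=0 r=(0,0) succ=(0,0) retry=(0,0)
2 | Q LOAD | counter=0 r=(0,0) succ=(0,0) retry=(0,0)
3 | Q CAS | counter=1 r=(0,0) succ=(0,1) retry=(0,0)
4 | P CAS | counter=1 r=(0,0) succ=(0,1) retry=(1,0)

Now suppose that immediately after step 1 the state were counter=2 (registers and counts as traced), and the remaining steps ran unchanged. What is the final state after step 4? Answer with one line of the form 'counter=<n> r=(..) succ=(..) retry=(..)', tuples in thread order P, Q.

state after step 1 := counter=2 r=(0,0) succ=(0,0) retry=(0,0)
2 | Q LOAD | counter=2 r=(0,2) succ=(0,0) retry=(0,0)
3 | Q CAS | counter=3 r=(0,2) succ=(0,1) retry=(0,0)
4 | P CAS | counter=3 r=(0,2) succ=(0,1) retry=(1,0)

counter=3 r=(0,2) succ=(0,1) retry=(1,0)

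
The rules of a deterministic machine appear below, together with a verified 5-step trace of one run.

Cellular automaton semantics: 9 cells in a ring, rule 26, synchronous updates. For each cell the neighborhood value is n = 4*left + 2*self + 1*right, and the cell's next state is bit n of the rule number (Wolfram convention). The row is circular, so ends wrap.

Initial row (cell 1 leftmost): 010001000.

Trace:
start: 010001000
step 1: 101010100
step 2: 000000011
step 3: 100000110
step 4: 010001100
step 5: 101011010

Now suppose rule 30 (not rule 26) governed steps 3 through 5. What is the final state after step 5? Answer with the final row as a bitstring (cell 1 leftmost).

(re-executing steps 3..5 under rule 30; state before step 3: 000000011)
step 3: 100000110
step 4: 110001100
step 5: 101011011

101011011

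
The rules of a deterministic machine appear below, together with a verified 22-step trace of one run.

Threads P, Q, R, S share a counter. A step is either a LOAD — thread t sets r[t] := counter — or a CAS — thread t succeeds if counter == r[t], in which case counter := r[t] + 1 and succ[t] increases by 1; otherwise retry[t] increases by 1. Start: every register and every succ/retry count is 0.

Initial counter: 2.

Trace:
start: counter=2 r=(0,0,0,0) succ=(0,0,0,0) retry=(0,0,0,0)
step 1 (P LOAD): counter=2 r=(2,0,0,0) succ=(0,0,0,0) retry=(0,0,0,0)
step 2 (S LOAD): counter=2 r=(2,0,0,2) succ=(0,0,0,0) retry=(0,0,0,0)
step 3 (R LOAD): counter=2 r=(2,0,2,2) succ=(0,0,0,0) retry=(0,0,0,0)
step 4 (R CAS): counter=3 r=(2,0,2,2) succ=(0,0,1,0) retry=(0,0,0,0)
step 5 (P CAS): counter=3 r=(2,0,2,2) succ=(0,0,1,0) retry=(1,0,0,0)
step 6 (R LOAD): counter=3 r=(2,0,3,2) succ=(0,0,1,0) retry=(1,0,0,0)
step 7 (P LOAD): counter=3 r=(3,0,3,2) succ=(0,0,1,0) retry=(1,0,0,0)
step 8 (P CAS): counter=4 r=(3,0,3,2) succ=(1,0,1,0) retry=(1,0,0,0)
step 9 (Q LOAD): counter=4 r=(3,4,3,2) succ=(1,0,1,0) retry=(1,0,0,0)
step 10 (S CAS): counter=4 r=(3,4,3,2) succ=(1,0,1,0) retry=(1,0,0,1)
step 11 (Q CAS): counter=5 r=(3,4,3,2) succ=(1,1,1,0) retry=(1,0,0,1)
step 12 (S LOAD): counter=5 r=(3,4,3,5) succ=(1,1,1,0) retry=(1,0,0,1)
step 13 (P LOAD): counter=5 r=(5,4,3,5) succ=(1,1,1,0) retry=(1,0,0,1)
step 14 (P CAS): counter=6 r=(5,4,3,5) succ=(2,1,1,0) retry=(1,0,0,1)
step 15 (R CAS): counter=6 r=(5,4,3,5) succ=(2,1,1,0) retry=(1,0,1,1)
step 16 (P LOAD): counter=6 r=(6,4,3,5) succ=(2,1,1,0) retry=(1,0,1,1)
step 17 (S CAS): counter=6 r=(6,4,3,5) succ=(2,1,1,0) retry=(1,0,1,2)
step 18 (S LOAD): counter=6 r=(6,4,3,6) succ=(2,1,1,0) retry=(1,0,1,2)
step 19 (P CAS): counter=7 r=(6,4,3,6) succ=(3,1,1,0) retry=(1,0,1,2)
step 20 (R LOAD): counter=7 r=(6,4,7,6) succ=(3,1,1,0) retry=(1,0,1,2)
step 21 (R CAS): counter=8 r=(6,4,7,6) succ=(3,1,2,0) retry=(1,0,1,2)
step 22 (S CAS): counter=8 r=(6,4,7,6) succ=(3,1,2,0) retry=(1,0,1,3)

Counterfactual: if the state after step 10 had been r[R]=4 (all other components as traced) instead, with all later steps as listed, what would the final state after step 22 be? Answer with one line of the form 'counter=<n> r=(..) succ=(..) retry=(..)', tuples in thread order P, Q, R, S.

counter=8 r=(6,4,7,6) succ=(3,1,2,0) retry=(1,0,1,3)

state after step 10 := counter=4 r=(3,4,4,2) succ=(1,0,1,0) retry=(1,0,0,1)
step 11 (Q CAS): counter=5 r=(3,4,4,2) succ=(1,1,1,0) retry=(1,0,0,1)
step 12 (S LOAD): counter=5 r=(3,4,4,5) succ=(1,1,1,0) retry=(1,0,0,1)
step 13 (P LOAD): counter=5 r=(5,4,4,5) succ=(1,1,1,0) retry=(1,0,0,1)
step 14 (P CAS): counter=6 r=(5,4,4,5) succ=(2,1,1,0) retry=(1,0,0,1)
step 15 (R CAS): counter=6 r=(5,4,4,5) succ=(2,1,1,0) retry=(1,0,1,1)
step 16 (P LOAD): counter=6 r=(6,4,4,5) succ=(2,1,1,0) retry=(1,0,1,1)
step 17 (S CAS): counter=6 r=(6,4,4,5) succ=(2,1,1,0) retry=(1,0,1,2)
step 18 (S LOAD): counter=6 r=(6,4,4,6) succ=(2,1,1,0) retry=(1,0,1,2)
step 19 (P CAS): counter=7 r=(6,4,4,6) succ=(3,1,1,0) retry=(1,0,1,2)
step 20 (R LOAD): counter=7 r=(6,4,7,6) succ=(3,1,1,0) retry=(1,0,1,2)
step 21 (R CAS): counter=8 r=(6,4,7,6) succ=(3,1,2,0) retry=(1,0,1,2)
step 22 (S CAS): counter=8 r=(6,4,7,6) succ=(3,1,2,0) retry=(1,0,1,3)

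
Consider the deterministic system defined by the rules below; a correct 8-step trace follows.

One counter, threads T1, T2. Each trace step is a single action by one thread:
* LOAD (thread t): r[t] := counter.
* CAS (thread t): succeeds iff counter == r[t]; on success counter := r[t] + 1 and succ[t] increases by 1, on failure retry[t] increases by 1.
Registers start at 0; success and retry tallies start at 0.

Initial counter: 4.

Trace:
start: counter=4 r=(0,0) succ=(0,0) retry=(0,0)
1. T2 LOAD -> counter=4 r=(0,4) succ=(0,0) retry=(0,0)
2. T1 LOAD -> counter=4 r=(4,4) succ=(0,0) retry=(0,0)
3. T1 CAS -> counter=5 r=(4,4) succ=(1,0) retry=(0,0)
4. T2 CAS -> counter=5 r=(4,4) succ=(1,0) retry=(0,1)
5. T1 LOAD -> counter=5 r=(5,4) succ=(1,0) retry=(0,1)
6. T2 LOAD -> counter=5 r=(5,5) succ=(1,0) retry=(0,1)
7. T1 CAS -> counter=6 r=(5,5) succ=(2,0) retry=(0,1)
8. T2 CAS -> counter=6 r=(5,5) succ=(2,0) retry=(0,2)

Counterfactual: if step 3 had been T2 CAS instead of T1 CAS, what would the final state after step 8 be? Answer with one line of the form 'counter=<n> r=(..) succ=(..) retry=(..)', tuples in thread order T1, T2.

counter=6 r=(5,5) succ=(1,1) retry=(0,2)

(re-executing from step 3 with the substitution; state before step 3: counter=4 r=(4,4) succ=(0,0) retry=(0,0))
3. T2 CAS -> counter=5 r=(4,4) succ=(0,1) retry=(0,0)
4. T2 CAS -> counter=5 r=(4,4) succ=(0,1) retry=(0,1)
5. T1 LOAD -> counter=5 r=(5,4) succ=(0,1) retry=(0,1)
6. T2 LOAD -> counter=5 r=(5,5) succ=(0,1) retry=(0,1)
7. T1 CAS -> counter=6 r=(5,5) succ=(1,1) retry=(0,1)
8. T2 CAS -> counter=6 r=(5,5) succ=(1,1) retry=(0,2)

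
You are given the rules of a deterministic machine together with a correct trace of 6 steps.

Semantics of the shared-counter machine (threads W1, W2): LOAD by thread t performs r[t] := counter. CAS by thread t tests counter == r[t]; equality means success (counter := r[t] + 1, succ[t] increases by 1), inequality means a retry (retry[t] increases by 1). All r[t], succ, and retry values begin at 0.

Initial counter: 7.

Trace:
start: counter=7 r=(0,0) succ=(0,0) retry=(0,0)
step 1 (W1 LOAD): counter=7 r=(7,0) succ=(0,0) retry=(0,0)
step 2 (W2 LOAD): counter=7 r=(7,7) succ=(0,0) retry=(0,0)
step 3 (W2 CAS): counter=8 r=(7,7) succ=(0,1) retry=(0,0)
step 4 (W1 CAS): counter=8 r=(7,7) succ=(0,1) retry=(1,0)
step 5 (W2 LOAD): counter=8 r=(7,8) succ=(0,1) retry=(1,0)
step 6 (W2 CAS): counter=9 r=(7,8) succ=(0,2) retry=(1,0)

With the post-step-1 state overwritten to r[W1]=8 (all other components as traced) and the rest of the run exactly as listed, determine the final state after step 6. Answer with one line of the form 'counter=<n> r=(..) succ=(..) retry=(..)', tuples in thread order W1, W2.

counter=10 r=(8,9) succ=(1,2) retry=(0,0)

state after step 1 := counter=7 r=(8,0) succ=(0,0) retry=(0,0)
step 2 (W2 LOAD): counter=7 r=(8,7) succ=(0,0) retry=(0,0)
step 3 (W2 CAS): counter=8 r=(8,7) succ=(0,1) retry=(0,0)
step 4 (W1 CAS): counter=9 r=(8,7) succ=(1,1) retry=(0,0)
step 5 (W2 LOAD): counter=9 r=(8,9) succ=(1,1) retry=(0,0)
step 6 (W2 CAS): counter=10 r=(8,9) succ=(1,2) retry=(0,0)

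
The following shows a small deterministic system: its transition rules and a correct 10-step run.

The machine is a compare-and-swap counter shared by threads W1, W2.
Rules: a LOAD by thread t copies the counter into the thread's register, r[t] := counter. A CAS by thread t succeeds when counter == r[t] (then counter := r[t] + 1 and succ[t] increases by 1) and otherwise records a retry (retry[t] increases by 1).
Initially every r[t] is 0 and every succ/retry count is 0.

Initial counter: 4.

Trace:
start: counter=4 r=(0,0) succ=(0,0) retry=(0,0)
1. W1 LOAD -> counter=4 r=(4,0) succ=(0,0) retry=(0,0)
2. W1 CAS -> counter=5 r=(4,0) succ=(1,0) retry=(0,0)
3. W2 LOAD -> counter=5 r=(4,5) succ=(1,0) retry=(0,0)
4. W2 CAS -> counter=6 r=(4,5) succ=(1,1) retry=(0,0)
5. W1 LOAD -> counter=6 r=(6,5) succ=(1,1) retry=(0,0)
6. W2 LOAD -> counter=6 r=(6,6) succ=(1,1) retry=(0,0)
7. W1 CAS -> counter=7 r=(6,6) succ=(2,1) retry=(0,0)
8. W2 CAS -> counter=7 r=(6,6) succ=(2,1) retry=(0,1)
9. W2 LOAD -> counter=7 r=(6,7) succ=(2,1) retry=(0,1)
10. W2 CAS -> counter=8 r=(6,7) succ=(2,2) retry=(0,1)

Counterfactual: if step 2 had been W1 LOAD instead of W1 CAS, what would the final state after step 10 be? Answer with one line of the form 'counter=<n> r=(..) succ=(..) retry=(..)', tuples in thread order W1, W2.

(re-executing from step 2 with the substitution; state before step 2: counter=4 r=(4,0) succ=(0,0) retry=(0,0))
2. W1 LOAD -> counter=4 r=(4,0) succ=(0,0) retry=(0,0)
3. W2 LOAD -> counter=4 r=(4,4) succ=(0,0) retry=(0,0)
4. W2 CAS -> counter=5 r=(4,4) succ=(0,1) retry=(0,0)
5. W1 LOAD -> counter=5 r=(5,4) succ=(0,1) retry=(0,0)
6. W2 LOAD -> counter=5 r=(5,5) succ=(0,1) retry=(0,0)
7. W1 CAS -> counter=6 r=(5,5) succ=(1,1) retry=(0,0)
8. W2 CAS -> counter=6 r=(5,5) succ=(1,1) retry=(0,1)
9. W2 LOAD -> counter=6 r=(5,6) succ=(1,1) retry=(0,1)
10. W2 CAS -> counter=7 r=(5,6) succ=(1,2) retry=(0,1)

counter=7 r=(5,6) succ=(1,2) retry=(0,1)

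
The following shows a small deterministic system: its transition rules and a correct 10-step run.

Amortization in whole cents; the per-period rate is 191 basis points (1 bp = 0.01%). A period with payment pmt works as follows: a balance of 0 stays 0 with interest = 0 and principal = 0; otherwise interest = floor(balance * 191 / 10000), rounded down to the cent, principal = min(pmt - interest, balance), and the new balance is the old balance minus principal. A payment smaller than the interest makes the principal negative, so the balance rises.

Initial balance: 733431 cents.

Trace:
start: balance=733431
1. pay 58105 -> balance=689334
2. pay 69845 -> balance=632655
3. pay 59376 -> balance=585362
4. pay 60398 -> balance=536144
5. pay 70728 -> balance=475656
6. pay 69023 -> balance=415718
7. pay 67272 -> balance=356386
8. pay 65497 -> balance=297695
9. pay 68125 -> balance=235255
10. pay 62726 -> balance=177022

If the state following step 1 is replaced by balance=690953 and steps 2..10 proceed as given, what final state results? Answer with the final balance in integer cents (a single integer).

state after step 1 := balance=690953
2. pay 69845 -> balance=634305
3. pay 59376 -> balance=587044
4. pay 60398 -> balance=537858
5. pay 70728 -> balance=477403
6. pay 69023 -> balance=417498
7. pay 67272 -> balance=358200
8. pay 65497 -> balance=299544
9. pay 68125 -> balance=237140
10. pay 62726 -> balance=178943

178943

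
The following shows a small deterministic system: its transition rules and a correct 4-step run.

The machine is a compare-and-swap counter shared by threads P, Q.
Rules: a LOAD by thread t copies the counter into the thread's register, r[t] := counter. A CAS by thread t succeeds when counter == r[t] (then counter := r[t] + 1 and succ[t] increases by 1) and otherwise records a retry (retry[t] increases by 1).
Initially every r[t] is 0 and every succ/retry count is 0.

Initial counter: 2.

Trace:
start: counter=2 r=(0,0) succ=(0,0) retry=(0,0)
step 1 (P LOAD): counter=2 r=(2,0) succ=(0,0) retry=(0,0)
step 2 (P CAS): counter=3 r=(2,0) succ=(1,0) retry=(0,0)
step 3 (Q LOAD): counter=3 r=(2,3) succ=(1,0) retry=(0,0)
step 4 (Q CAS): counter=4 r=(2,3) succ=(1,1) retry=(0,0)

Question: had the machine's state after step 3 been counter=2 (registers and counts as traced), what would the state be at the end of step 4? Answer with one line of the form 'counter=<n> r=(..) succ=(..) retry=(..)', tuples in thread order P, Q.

state after step 3 := counter=2 r=(2,3) succ=(1,0) retry=(0,0)
step 4 (Q CAS): counter=2 r=(2,3) succ=(1,0) retry=(0,1)

counter=2 r=(2,3) succ=(1,0) retry=(0,1)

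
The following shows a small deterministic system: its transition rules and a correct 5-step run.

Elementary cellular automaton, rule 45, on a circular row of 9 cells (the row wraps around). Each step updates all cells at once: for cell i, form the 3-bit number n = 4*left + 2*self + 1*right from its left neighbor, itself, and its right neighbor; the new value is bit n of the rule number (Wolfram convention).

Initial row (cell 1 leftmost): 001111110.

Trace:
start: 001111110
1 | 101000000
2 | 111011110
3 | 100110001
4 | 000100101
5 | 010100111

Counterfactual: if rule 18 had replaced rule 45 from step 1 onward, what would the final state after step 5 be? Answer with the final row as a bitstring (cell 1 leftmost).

(re-executing steps 1..5 under rule 18; state before step 1: 001111110)
1 | 010000001
2 | 001000010
3 | 010100101
4 | 000011000
5 | 000100100

000100100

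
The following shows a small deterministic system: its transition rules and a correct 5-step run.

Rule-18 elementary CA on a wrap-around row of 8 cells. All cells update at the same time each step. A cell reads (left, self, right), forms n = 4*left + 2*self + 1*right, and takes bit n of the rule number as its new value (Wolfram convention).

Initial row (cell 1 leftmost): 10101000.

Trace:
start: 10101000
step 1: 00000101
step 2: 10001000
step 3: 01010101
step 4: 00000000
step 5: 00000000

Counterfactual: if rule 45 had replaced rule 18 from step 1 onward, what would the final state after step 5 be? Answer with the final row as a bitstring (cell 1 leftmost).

(re-executing steps 1..5 under rule 45; state before step 1: 10101000)
step 1: 11111010
step 2: 10000111
step 3: 00110100
step 4: 10101101
step 5: 01111011

01111011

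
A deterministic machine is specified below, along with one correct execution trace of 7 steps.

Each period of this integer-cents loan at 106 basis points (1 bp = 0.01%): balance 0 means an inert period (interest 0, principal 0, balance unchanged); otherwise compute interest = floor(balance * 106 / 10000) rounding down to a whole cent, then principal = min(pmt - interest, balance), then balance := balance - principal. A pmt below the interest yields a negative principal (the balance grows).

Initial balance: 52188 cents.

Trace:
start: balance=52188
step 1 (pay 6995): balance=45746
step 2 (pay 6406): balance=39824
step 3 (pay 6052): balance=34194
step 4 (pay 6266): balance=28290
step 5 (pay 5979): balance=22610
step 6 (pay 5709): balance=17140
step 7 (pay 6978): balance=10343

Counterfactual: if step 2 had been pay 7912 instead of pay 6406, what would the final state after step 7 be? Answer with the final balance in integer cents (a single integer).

8757

(re-executing from step 2 with the substitution; state before step 2: balance=45746)
step 2 (pay 7912): balance=38318
step 3 (pay 6052): balance=32672
step 4 (pay 6266): balance=26752
step 5 (pay 5979): balance=21056
step 6 (pay 5709): balance=15570
step 7 (pay 6978): balance=8757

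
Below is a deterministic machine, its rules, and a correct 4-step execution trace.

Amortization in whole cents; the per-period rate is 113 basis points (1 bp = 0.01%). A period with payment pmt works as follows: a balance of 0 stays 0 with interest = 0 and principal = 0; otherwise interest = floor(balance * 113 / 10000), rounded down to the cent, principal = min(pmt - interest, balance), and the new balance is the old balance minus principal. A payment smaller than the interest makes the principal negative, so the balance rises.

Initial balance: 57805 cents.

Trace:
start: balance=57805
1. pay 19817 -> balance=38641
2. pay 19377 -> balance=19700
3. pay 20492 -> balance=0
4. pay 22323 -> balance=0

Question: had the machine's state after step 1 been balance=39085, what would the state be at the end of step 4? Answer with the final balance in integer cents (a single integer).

0

state after step 1 := balance=39085
2. pay 19377 -> balance=20149
3. pay 20492 -> balance=0
4. pay 22323 -> balance=0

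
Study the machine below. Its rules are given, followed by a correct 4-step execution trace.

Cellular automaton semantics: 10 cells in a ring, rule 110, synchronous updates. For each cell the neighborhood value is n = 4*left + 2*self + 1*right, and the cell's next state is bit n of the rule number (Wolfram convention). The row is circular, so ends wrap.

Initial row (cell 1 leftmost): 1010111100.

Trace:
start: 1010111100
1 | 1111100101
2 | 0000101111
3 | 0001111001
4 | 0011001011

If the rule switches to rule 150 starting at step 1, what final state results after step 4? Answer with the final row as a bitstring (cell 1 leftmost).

(re-executing steps 1..4 under rule 150; state before step 1: 1010111100)
1 | 1010011011
2 | 0011100001
3 | 1101010011
4 | 1001011101

1001011101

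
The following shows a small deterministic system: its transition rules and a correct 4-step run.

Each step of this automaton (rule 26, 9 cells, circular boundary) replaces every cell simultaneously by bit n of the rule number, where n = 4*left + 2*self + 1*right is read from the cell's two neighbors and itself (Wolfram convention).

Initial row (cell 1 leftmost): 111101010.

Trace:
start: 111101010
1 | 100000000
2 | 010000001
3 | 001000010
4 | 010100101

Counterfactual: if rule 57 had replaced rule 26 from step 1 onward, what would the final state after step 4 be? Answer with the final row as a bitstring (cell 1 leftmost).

(re-executing steps 1..4 under rule 57; state before step 1: 111101010)
1 | 100010101
2 | 011001011
3 | 110100110
4 | 101010101

101010101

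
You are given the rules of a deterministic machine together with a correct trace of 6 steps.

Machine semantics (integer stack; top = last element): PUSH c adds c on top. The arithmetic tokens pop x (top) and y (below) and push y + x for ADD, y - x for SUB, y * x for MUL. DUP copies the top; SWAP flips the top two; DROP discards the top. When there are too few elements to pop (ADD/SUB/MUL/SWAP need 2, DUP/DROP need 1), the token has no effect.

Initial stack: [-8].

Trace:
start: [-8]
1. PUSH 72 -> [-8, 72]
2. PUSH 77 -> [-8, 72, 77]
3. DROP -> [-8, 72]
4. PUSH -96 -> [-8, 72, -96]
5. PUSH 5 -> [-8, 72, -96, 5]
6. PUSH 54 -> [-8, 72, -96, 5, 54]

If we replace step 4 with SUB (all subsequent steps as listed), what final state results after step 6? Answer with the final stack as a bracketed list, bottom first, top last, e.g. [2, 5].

(re-executing from step 4 with the substitution; state before step 4: [-8, 72])
4. SUB -> [-80]
5. PUSH 5 -> [-80, 5]
6. PUSH 54 -> [-80, 5, 54]

[-80, 5, 54]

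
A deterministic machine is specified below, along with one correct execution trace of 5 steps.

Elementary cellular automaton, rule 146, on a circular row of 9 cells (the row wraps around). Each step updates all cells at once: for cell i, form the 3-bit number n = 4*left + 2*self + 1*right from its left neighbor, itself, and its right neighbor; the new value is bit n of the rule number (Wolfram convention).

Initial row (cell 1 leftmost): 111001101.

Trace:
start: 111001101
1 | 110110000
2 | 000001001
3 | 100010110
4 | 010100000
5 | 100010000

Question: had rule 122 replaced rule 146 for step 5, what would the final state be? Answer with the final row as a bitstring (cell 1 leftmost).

101010000

(re-executing step 5 under rule 122; state before step 5: 010100000)
5 | 101010000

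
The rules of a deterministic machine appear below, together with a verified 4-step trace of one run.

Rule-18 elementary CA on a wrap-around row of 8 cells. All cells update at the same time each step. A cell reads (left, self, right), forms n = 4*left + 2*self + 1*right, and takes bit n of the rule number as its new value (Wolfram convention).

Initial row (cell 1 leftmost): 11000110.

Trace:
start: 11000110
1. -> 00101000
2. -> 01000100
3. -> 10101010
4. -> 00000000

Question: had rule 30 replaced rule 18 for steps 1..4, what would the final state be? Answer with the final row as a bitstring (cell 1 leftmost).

(re-executing steps 1..4 under rule 30; state before step 1: 11000110)
1. -> 10101100
2. -> 10101011
3. -> 00101010
4. -> 01101011

01101011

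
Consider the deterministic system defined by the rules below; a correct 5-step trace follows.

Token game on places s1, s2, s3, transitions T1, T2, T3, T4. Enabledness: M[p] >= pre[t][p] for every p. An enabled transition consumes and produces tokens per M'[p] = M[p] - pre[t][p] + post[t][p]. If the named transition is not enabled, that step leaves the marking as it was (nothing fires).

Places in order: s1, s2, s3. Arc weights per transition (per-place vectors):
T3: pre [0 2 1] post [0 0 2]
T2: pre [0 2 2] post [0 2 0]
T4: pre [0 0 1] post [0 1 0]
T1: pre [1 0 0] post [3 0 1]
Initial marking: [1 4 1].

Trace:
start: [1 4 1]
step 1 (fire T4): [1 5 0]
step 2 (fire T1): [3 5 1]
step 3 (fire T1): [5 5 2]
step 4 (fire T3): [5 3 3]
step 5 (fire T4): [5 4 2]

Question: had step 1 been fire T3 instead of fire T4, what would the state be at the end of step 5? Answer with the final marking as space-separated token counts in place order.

(re-executing from step 1 with the substitution; state before step 1: [1 4 1])
step 1 (fire T3): [1 2 2]
step 2 (fire T1): [3 2 3]
step 3 (fire T1): [5 2 4]
step 4 (fire T3): [5 0 5]
step 5 (fire T4): [5 1 4]

5 1 4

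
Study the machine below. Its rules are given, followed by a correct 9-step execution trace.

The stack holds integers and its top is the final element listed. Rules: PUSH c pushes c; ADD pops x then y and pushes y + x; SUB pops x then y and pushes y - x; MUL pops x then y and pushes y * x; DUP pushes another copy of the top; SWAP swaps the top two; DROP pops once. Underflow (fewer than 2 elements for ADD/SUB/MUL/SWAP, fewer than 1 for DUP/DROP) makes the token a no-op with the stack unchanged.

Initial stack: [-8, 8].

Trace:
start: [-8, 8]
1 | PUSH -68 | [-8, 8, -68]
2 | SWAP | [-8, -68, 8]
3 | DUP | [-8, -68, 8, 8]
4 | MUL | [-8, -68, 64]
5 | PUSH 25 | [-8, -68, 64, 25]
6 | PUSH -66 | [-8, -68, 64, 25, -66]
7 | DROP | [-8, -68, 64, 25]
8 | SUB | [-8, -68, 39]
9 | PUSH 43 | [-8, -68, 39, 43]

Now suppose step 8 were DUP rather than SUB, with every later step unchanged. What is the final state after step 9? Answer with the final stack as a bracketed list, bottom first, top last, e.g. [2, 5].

[-8, -68, 64, 25, 25, 43]

(re-executing from step 8 with the substitution; state before step 8: [-8, -68, 64, 25])
8 | DUP | [-8, -68, 64, 25, 25]
9 | PUSH 43 | [-8, -68, 64, 25, 25, 43]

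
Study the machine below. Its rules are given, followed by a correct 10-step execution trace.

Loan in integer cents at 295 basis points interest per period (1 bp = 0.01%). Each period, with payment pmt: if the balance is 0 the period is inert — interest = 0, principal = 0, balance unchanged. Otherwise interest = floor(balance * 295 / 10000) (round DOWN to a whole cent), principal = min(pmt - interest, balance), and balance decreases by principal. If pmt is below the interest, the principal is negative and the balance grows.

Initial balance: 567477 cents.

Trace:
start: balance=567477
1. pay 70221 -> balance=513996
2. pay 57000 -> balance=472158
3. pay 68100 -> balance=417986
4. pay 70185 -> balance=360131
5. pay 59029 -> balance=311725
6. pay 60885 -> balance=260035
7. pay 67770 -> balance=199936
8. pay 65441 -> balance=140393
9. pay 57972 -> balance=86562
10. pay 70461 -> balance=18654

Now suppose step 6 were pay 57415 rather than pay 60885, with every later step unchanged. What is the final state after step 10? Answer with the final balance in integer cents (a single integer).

(re-executing from step 6 with the substitution; state before step 6: balance=311725)
6. pay 57415 -> balance=263505
7. pay 67770 -> balance=203508
8. pay 65441 -> balance=144070
9. pay 57972 -> balance=90348
10. pay 70461 -> balance=22552

22552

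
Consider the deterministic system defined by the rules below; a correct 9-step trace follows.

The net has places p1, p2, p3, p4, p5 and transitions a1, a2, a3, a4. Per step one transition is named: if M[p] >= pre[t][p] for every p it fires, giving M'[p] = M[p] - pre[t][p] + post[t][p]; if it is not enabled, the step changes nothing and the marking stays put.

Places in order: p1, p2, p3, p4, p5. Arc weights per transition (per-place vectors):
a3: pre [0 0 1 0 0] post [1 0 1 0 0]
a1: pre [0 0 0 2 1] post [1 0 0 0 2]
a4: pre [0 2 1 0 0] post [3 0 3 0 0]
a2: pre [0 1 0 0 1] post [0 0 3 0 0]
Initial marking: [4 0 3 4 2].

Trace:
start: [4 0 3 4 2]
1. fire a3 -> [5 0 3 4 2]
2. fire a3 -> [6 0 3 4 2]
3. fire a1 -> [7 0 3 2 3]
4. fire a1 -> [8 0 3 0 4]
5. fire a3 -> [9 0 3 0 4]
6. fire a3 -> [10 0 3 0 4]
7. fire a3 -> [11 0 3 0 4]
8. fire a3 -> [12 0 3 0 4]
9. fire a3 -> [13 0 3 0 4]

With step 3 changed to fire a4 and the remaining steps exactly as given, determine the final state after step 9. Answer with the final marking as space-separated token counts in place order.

12 0 3 2 3

(re-executing from step 3 with the substitution; state before step 3: [6 0 3 4 2])
3. fire a4 -> [6 0 3 4 2]
4. fire a1 -> [7 0 3 2 3]
5. fire a3 -> [8 0 3 2 3]
6. fire a3 -> [9 0 3 2 3]
7. fire a3 -> [10 0 3 2 3]
8. fire a3 -> [11 0 3 2 3]
9. fire a3 -> [12 0 3 2 3]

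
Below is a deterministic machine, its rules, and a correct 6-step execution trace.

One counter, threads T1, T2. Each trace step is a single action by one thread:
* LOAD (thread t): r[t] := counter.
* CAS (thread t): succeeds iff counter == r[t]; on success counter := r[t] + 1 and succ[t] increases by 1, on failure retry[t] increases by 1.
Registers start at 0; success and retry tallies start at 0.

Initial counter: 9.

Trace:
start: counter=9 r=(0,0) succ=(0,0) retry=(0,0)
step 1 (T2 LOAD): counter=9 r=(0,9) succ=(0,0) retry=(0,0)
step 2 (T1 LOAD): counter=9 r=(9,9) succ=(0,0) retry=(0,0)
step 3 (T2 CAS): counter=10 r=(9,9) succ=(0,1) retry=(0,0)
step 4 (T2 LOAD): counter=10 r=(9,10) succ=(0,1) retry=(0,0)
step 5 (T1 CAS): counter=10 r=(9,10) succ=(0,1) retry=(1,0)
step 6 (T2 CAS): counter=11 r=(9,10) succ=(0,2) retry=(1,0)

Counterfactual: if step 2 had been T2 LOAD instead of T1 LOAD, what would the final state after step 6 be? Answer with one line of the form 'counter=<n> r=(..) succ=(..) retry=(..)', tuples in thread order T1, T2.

(re-executing from step 2 with the substitution; state before step 2: counter=9 r=(0,9) succ=(0,0) retry=(0,0))
step 2 (T2 LOAD): counter=9 r=(0,9) succ=(0,0) retry=(0,0)
step 3 (T2 CAS): counter=10 r=(0,9) succ=(0,1) retry=(0,0)
step 4 (T2 LOAD): counter=10 r=(0,10) succ=(0,1) retry=(0,0)
step 5 (T1 CAS): counter=10 r=(0,10) succ=(0,1) retry=(1,0)
step 6 (T2 CAS): counter=11 r=(0,10) succ=(0,2) retry=(1,0)

counter=11 r=(0,10) succ=(0,2) retry=(1,0)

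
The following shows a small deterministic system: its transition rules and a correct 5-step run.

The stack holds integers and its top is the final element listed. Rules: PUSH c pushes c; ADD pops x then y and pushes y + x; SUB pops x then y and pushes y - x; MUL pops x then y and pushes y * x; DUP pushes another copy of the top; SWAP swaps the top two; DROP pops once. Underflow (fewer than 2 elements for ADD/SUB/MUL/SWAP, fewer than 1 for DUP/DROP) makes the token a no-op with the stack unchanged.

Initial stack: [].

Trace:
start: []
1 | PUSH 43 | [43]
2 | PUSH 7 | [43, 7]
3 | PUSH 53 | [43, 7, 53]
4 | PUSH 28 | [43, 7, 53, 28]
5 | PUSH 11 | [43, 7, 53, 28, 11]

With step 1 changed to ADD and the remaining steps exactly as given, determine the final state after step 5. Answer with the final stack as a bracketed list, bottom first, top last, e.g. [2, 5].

(re-executing from step 1 with the substitution; state before step 1: [])
1 | ADD | []
2 | PUSH 7 | [7]
3 | PUSH 53 | [7, 53]
4 | PUSH 28 | [7, 53, 28]
5 | PUSH 11 | [7, 53, 28, 11]

[7, 53, 28, 11]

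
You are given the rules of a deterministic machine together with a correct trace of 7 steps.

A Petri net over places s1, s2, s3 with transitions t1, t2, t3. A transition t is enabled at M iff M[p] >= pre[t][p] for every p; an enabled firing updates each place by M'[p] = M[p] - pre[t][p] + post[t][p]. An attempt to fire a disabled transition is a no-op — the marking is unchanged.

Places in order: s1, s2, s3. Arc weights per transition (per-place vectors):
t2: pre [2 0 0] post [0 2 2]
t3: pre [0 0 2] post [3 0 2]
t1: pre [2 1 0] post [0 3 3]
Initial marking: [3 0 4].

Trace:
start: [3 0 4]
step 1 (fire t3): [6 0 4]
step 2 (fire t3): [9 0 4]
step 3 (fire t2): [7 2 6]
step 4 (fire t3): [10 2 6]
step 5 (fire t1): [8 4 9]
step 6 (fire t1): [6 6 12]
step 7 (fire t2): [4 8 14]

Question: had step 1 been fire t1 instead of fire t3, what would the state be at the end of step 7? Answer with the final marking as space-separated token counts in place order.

1 8 14

(re-executing from step 1 with the substitution; state before step 1: [3 0 4])
step 1 (fire t1): [3 0 4]
step 2 (fire t3): [6 0 4]
step 3 (fire t2): [4 2 6]
step 4 (fire t3): [7 2 6]
step 5 (fire t1): [5 4 9]
step 6 (fire t1): [3 6 12]
step 7 (fire t2): [1 8 14]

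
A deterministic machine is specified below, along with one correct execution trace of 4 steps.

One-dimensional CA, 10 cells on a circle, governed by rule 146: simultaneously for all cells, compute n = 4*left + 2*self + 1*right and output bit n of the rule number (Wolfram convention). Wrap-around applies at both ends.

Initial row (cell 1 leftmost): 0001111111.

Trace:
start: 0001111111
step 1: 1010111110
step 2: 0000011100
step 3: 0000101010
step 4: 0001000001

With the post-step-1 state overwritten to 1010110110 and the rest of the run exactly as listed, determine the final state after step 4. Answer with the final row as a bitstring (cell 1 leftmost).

0000000000

state after step 1 := 1010110110
step 2: 0000000000
step 3: 0000000000
step 4: 0000000000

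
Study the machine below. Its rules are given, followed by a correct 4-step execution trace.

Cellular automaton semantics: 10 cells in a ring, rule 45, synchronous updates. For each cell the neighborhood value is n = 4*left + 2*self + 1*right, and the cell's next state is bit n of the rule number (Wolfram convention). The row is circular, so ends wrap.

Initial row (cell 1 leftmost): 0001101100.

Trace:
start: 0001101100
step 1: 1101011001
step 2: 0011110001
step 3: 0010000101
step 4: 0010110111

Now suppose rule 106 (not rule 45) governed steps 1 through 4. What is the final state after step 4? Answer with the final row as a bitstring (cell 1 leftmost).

(re-executing steps 1..4 under rule 106; state before step 1: 0001101100)
step 1: 0011111100
step 2: 0110000100
step 3: 1110001000
step 4: 1010010001

1010010001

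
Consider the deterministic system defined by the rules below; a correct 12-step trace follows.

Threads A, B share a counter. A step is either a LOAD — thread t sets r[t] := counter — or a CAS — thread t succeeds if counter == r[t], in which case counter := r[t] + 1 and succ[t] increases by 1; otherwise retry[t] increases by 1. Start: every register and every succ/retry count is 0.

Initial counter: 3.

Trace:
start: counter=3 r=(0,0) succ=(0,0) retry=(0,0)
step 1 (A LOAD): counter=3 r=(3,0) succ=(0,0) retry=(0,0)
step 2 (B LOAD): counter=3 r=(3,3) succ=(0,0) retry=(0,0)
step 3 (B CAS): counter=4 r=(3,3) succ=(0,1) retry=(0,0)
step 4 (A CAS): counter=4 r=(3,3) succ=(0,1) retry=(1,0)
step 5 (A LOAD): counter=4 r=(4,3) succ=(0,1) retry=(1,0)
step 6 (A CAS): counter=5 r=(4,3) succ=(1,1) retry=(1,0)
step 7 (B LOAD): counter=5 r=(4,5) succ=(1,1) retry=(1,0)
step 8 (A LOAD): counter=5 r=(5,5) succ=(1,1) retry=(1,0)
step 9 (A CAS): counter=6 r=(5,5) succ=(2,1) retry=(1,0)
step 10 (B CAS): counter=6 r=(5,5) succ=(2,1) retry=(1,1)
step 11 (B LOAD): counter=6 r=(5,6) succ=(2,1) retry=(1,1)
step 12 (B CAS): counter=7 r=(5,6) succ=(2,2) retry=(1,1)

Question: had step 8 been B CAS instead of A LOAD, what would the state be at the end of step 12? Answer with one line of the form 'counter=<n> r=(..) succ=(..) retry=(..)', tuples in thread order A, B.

(re-executing from step 8 with the substitution; state before step 8: counter=5 r=(4,5) succ=(1,1) retry=(1,0))
step 8 (B CAS): counter=6 r=(4,5) succ=(1,2) retry=(1,0)
step 9 (A CAS): counter=6 r=(4,5) succ=(1,2) retry=(2,0)
step 10 (B CAS): counter=6 r=(4,5) succ=(1,2) retry=(2,1)
step 11 (B LOAD): counter=6 r=(4,6) succ=(1,2) retry=(2,1)
step 12 (B CAS): counter=7 r=(4,6) succ=(1,3) retry=(2,1)

counter=7 r=(4,6) succ=(1,3) retry=(2,1)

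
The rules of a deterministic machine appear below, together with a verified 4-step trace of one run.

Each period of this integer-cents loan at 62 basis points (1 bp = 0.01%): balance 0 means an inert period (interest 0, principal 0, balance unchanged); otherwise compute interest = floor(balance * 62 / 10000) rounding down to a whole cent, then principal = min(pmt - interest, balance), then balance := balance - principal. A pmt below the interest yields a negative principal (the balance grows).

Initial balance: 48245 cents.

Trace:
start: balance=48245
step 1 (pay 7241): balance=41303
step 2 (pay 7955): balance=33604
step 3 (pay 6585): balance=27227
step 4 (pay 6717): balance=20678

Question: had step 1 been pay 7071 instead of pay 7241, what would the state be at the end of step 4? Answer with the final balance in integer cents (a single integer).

(re-executing from step 1 with the substitution; state before step 1: balance=48245)
step 1 (pay 7071): balance=41473
step 2 (pay 7955): balance=33775
step 3 (pay 6585): balance=27399
step 4 (pay 6717): balance=20851

20851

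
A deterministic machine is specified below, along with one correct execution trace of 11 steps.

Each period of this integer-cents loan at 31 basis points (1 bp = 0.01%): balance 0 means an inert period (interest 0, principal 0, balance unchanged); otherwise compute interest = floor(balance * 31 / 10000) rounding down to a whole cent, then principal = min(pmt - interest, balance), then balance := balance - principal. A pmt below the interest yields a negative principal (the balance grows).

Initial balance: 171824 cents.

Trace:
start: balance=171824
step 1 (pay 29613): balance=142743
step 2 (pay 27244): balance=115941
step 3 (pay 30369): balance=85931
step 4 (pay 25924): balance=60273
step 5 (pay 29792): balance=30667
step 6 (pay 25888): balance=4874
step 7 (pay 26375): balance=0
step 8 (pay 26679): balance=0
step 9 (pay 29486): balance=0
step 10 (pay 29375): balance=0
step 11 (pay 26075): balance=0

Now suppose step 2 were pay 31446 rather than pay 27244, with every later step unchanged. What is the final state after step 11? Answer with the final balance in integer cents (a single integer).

(re-executing from step 2 with the substitution; state before step 2: balance=142743)
step 2 (pay 31446): balance=111739
step 3 (pay 30369): balance=81716
step 4 (pay 25924): balance=56045
step 5 (pay 29792): balance=26426
step 6 (pay 25888): balance=619
step 7 (pay 26375): balance=0
step 8 (pay 26679): balance=0
step 9 (pay 29486): balance=0
step 10 (pay 29375): balance=0
step 11 (pay 26075): balance=0

0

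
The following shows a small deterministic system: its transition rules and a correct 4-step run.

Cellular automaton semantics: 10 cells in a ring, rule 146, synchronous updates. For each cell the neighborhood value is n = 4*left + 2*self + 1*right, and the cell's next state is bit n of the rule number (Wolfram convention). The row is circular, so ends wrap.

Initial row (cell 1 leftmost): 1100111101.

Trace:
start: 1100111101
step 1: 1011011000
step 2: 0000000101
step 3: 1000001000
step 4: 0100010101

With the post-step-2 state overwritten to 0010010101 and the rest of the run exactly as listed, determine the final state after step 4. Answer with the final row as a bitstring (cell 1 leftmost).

0000010001

state after step 2 := 0010010101
step 3: 1101100000
step 4: 0000010001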